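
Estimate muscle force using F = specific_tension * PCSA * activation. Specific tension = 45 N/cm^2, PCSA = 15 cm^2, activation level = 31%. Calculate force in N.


F = sigma * PCSA * activation
F = 45 * 15 * 0.31
F = 209.2 N


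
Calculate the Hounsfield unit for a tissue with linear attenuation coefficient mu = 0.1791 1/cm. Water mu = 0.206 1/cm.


HU = ((mu_tissue - mu_water) / mu_water) * 1000
HU = ((0.1791 - 0.206) / 0.206) * 1000
HU = -130.6


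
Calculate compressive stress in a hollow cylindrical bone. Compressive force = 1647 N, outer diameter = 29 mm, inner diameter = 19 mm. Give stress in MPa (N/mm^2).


A = pi*(r_o^2 - r_i^2)
r_o = 14.5 mm, r_i = 9.5 mm
A = 376.991 mm^2
sigma = F/A = 1647 / 376.991
sigma = 4.369 MPa


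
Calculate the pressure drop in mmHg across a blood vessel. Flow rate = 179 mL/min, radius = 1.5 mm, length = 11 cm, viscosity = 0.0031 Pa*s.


dP = 8*mu*L*Q / (pi*r^4)
Q = 179 mL/min = 2.98333e-06 m^3/s
dP = 511.718 Pa = 511.718 / 133.322 mmHg = 3.838 mmHg


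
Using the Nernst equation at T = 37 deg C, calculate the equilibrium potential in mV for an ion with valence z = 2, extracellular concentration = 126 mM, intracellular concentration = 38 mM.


E = (RT/(zF)) * ln(C_out/C_in)
T = 37 + 273.15 = 310.15 K
E = (8.314 * 310.15 / (2 * 96485)) * ln(126/38)
E = 16.02 mV


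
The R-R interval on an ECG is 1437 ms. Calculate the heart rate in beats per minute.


HR = 60 / RR_interval(s)
RR = 1437 ms = 1.437 s
HR = 60 / 1.437 = 41.75 bpm


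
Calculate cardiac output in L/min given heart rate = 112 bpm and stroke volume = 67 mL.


CO = HR * SV
CO = 112 * 67 / 1000
CO = 7.504 L/min


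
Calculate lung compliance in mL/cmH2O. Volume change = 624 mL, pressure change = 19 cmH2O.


C = dV / dP
C = 624 / 19
C = 32.84 mL/cmH2O


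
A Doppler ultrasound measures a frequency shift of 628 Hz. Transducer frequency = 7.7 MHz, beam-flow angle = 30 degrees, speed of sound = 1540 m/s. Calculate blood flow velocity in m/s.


v = fd * c / (2 * f0 * cos(theta))
v = 628 * 1540 / (2 * 7.7000e+06 * cos(30))
v = 0.07252 m/s


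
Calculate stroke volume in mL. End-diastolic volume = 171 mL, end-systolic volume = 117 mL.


SV = EDV - ESV
SV = 171 - 117
SV = 54 mL


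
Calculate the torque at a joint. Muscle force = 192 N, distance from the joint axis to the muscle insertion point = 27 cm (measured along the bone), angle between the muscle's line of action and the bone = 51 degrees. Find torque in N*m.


Torque = F * d * sin(theta)   (moment arm = d*sin(theta))
d = 27 cm = 0.27 m
Torque = 192 * 0.27 * sin(51)
Torque = 40.29 N*m


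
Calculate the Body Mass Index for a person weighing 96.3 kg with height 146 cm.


BMI = weight / height^2
height = 146 cm = 1.46 m
BMI = 96.3 / 1.46^2
BMI = 45.18 kg/m^2


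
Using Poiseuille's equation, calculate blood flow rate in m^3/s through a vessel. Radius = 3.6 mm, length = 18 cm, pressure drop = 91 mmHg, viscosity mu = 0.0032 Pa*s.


Q = pi*r^4*dP / (8*mu*L)
r = 0.0036 m, L = 0.18 m
dP = 91 mmHg = 12132.302 Pa
Q = 0.001389 m^3/s


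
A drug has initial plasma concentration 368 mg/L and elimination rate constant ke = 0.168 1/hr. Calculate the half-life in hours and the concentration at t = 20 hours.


t_half = ln(2) / ke = 0.693147 / 0.168 = 4.126 hr
C(t) = C0 * exp(-ke*t) = 368 * exp(-0.168*20)
C(20) = 12.78 mg/L


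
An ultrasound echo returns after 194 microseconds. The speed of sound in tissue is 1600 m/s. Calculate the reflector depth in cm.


depth = c * t / 2
t = 194 us = 1.9400e-04 s
depth = 1600 * 1.9400e-04 / 2
depth = 0.1552 m = 15.52 cm


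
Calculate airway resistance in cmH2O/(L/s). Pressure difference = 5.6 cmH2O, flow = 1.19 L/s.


R = dP / flow
R = 5.6 / 1.19
R = 4.706 cmH2O/(L/s)


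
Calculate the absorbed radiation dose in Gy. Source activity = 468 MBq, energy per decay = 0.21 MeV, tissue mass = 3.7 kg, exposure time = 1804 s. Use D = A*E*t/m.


A = 468 MBq = 4.6800e+08 Bq
E = 0.21 MeV = 3.3642e-14 J
D = A*E*t/m = 4.6800e+08*3.3642e-14*1804/3.7
D = 0.007676 Gy


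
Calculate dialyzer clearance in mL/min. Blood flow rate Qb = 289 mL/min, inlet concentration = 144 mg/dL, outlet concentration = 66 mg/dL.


K = Qb * (Cb_in - Cb_out) / Cb_in
K = 289 * (144 - 66) / 144
K = 156.5 mL/min


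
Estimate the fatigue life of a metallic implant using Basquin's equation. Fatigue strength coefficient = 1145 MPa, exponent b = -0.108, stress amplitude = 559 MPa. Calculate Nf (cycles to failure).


sigma_a = sigma_f' * (2Nf)^b
2Nf = (sigma_a/sigma_f')^(1/b)
2Nf = (559/1145)^(1/-0.108)
2Nf = 764.31926
Nf = 382.2


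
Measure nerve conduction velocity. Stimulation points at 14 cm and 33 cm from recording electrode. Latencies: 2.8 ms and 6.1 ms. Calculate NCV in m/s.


Distance = (33 - 14) / 100 = 0.19 m
dt = (6.1 - 2.8) / 1000 = 0.0033 s
NCV = dist / dt = 57.58 m/s


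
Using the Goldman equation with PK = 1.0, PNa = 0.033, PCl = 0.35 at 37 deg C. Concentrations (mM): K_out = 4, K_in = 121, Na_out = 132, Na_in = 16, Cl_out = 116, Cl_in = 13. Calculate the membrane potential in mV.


Vm = (RT/F)*ln((PK*Ko + PNa*Nao + PCl*Cli)/(PK*Ki + PNa*Nai + PCl*Clo))
Numer = 12.906, Denom = 162.128
Vm = -67.63 mV


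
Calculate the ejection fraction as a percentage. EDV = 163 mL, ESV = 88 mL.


SV = EDV - ESV = 163 - 88 = 75 mL
EF = SV/EDV * 100 = 75/163 * 100
EF = 46.01%


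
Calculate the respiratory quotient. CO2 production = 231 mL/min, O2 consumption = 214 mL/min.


RQ = VCO2 / VO2
RQ = 231 / 214
RQ = 1.079


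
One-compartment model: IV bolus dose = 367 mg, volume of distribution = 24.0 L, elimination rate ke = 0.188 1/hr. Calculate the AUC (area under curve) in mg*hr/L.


C0 = Dose/Vd = 367/24.0 = 15.2917 mg/L
AUC = C0/ke = 15.2917/0.188
AUC = 81.34 mg*hr/L


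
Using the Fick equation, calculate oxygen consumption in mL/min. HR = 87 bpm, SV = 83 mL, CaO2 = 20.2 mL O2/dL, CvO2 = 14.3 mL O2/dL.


CO = HR*SV = 87*83/1000 = 7.221 L/min
a-v O2 diff = 20.2 - 14.3 = 5.9 mL/dL
VO2 = CO * (CaO2-CvO2) * 10 dL/L
VO2 = 7.221 * 5.9 * 10
VO2 = 426 mL/min


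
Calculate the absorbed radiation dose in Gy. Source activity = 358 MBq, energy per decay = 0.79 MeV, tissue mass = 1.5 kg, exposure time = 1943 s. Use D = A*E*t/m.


A = 358 MBq = 3.5800e+08 Bq
E = 0.79 MeV = 1.26558e-13 J
D = A*E*t/m = 3.5800e+08*1.26558e-13*1943/1.5
D = 0.05869 Gy


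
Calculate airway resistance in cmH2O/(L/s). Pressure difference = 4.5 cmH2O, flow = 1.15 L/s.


R = dP / flow
R = 4.5 / 1.15
R = 3.913 cmH2O/(L/s)


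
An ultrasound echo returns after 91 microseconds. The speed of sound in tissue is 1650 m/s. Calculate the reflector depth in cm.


depth = c * t / 2
t = 91 us = 9.1000e-05 s
depth = 1650 * 9.1000e-05 / 2
depth = 0.075075 m = 7.5075 cm


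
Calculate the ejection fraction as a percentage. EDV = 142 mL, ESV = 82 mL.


SV = EDV - ESV = 142 - 82 = 60 mL
EF = SV/EDV * 100 = 60/142 * 100
EF = 42.25%


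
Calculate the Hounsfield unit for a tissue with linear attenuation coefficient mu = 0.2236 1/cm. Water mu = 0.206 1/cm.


HU = ((mu_tissue - mu_water) / mu_water) * 1000
HU = ((0.2236 - 0.206) / 0.206) * 1000
HU = 85.44


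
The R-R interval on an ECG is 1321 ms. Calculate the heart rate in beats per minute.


HR = 60 / RR_interval(s)
RR = 1321 ms = 1.321 s
HR = 60 / 1.321 = 45.42 bpm


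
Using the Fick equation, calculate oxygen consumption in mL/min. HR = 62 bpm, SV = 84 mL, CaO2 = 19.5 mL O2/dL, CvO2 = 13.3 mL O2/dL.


CO = HR*SV = 62*84/1000 = 5.208 L/min
a-v O2 diff = 19.5 - 13.3 = 6.2 mL/dL
VO2 = CO * (CaO2-CvO2) * 10 dL/L
VO2 = 5.208 * 6.2 * 10
VO2 = 322.9 mL/min


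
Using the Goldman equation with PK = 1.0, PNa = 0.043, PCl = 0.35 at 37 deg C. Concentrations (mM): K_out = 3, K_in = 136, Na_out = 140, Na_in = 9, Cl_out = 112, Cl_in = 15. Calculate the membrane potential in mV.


Vm = (RT/F)*ln((PK*Ko + PNa*Nao + PCl*Cli)/(PK*Ki + PNa*Nai + PCl*Clo))
Numer = 14.27, Denom = 175.587
Vm = -67.08 mV


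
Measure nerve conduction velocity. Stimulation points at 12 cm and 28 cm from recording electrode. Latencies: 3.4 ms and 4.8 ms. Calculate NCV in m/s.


Distance = (28 - 12) / 100 = 0.16 m
dt = (4.8 - 3.4) / 1000 = 0.0014 s
NCV = dist / dt = 114.3 m/s


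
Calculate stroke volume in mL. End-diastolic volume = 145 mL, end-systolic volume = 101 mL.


SV = EDV - ESV
SV = 145 - 101
SV = 44 mL


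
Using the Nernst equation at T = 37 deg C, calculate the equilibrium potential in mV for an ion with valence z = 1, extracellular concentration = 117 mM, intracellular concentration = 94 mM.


E = (RT/(zF)) * ln(C_out/C_in)
T = 37 + 273.15 = 310.15 K
E = (8.314 * 310.15 / (1 * 96485)) * ln(117/94)
E = 5.85 mV


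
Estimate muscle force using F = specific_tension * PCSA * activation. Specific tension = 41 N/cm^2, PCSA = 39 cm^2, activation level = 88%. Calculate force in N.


F = sigma * PCSA * activation
F = 41 * 39 * 0.88
F = 1407 N


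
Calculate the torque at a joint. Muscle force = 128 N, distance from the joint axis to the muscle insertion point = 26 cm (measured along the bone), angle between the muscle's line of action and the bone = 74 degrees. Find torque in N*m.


Torque = F * d * sin(theta)   (moment arm = d*sin(theta))
d = 26 cm = 0.26 m
Torque = 128 * 0.26 * sin(74)
Torque = 31.99 N*m


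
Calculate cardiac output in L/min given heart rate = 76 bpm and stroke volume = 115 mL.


CO = HR * SV
CO = 76 * 115 / 1000
CO = 8.74 L/min


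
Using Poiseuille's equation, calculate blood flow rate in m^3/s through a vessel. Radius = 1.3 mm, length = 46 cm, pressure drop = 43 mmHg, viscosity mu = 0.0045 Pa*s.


Q = pi*r^4*dP / (8*mu*L)
r = 0.0013 m, L = 0.46 m
dP = 43 mmHg = 5732.846 Pa
Q = 3.1062e-06 m^3/s


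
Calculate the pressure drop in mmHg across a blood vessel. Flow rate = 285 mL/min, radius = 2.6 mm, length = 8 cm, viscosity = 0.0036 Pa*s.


dP = 8*mu*L*Q / (pi*r^4)
Q = 285 mL/min = 4.75e-06 m^3/s
dP = 76.2312 Pa = 76.2312 / 133.322 mmHg = 0.5718 mmHg


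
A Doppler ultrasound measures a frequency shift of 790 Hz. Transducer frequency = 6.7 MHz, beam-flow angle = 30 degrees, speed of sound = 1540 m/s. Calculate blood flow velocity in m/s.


v = fd * c / (2 * f0 * cos(theta))
v = 790 * 1540 / (2 * 6.7000e+06 * cos(30))
v = 0.1048 m/s


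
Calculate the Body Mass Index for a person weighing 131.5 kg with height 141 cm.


BMI = weight / height^2
height = 141 cm = 1.41 m
BMI = 131.5 / 1.41^2
BMI = 66.14 kg/m^2


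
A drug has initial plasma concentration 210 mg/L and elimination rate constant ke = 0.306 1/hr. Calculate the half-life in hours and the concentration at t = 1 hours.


t_half = ln(2) / ke = 0.693147 / 0.306 = 2.265 hr
C(t) = C0 * exp(-ke*t) = 210 * exp(-0.306*1)
C(1) = 154.6 mg/L


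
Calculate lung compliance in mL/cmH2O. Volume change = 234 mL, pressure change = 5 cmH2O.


C = dV / dP
C = 234 / 5
C = 46.8 mL/cmH2O


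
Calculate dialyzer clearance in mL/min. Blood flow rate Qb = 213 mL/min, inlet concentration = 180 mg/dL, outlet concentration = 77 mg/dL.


K = Qb * (Cb_in - Cb_out) / Cb_in
K = 213 * (180 - 77) / 180
K = 121.9 mL/min


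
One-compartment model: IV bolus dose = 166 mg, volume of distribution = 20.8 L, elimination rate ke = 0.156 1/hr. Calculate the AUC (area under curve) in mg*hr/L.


C0 = Dose/Vd = 166/20.8 = 7.98077 mg/L
AUC = C0/ke = 7.98077/0.156
AUC = 51.16 mg*hr/L


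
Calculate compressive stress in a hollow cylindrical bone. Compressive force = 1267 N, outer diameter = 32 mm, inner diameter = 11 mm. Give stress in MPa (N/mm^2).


A = pi*(r_o^2 - r_i^2)
r_o = 16 mm, r_i = 5.5 mm
A = 709.215 mm^2
sigma = F/A = 1267 / 709.215
sigma = 1.786 MPa


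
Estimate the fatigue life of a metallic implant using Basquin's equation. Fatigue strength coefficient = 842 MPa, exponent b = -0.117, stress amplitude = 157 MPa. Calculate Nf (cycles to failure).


sigma_a = sigma_f' * (2Nf)^b
2Nf = (sigma_a/sigma_f')^(1/b)
2Nf = (157/842)^(1/-0.117)
2Nf = 1715119.4
Nf = 8.576e+05


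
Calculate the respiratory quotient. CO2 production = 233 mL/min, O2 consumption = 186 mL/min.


RQ = VCO2 / VO2
RQ = 233 / 186
RQ = 1.253


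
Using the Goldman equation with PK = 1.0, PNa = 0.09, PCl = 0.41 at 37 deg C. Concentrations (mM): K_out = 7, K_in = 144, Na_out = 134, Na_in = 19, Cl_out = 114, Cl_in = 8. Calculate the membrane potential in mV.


Vm = (RT/F)*ln((PK*Ko + PNa*Nao + PCl*Cli)/(PK*Ki + PNa*Nai + PCl*Clo))
Numer = 22.34, Denom = 192.45
Vm = -57.55 mV


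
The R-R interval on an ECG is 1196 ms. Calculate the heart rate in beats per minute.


HR = 60 / RR_interval(s)
RR = 1196 ms = 1.196 s
HR = 60 / 1.196 = 50.17 bpm


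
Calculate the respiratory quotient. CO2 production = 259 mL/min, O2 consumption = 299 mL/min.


RQ = VCO2 / VO2
RQ = 259 / 299
RQ = 0.8662


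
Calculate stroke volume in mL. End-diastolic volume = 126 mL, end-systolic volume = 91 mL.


SV = EDV - ESV
SV = 126 - 91
SV = 35 mL


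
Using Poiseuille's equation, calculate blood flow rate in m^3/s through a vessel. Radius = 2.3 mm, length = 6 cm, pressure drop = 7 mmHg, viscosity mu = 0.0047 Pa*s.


Q = pi*r^4*dP / (8*mu*L)
r = 0.0023 m, L = 0.06 m
dP = 7 mmHg = 933.254 Pa
Q = 3.6368e-05 m^3/s


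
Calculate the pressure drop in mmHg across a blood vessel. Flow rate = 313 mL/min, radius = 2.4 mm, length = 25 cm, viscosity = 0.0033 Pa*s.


dP = 8*mu*L*Q / (pi*r^4)
Q = 313 mL/min = 5.21667e-06 m^3/s
dP = 330.326 Pa = 330.326 / 133.322 mmHg = 2.478 mmHg


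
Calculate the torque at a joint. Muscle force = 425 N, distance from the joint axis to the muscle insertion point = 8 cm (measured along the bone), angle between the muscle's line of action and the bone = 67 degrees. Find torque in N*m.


Torque = F * d * sin(theta)   (moment arm = d*sin(theta))
d = 8 cm = 0.08 m
Torque = 425 * 0.08 * sin(67)
Torque = 31.3 N*m


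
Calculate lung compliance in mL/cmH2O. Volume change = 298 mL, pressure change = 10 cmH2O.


C = dV / dP
C = 298 / 10
C = 29.8 mL/cmH2O


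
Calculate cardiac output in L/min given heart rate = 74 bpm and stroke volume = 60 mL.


CO = HR * SV
CO = 74 * 60 / 1000
CO = 4.44 L/min


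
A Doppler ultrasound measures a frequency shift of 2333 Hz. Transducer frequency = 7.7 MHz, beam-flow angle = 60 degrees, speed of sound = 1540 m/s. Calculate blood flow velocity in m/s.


v = fd * c / (2 * f0 * cos(theta))
v = 2333 * 1540 / (2 * 7.7000e+06 * cos(60))
v = 0.4666 m/s


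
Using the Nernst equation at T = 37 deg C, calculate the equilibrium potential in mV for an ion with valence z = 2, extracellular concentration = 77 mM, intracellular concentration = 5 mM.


E = (RT/(zF)) * ln(C_out/C_in)
T = 37 + 273.15 = 310.15 K
E = (8.314 * 310.15 / (2 * 96485)) * ln(77/5)
E = 36.54 mV


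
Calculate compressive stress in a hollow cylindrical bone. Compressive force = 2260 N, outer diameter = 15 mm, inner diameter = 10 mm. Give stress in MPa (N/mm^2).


A = pi*(r_o^2 - r_i^2)
r_o = 7.5 mm, r_i = 5 mm
A = 98.1748 mm^2
sigma = F/A = 2260 / 98.1748
sigma = 23.02 MPa


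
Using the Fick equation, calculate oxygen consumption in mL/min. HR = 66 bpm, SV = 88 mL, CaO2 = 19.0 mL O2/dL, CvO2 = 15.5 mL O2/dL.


CO = HR*SV = 66*88/1000 = 5.808 L/min
a-v O2 diff = 19.0 - 15.5 = 3.5 mL/dL
VO2 = CO * (CaO2-CvO2) * 10 dL/L
VO2 = 5.808 * 3.5 * 10
VO2 = 203.3 mL/min


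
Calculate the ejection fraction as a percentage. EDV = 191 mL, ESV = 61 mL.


SV = EDV - ESV = 191 - 61 = 130 mL
EF = SV/EDV * 100 = 130/191 * 100
EF = 68.06%


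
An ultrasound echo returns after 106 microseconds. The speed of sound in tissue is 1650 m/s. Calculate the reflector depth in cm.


depth = c * t / 2
t = 106 us = 1.0600e-04 s
depth = 1650 * 1.0600e-04 / 2
depth = 0.08745 m = 8.745 cm


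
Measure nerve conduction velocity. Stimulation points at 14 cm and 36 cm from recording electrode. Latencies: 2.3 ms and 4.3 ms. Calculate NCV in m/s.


Distance = (36 - 14) / 100 = 0.22 m
dt = (4.3 - 2.3) / 1000 = 0.002 s
NCV = dist / dt = 110 m/s


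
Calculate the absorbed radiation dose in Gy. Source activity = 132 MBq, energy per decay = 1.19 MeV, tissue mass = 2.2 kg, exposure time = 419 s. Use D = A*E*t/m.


A = 132 MBq = 1.3200e+08 Bq
E = 1.19 MeV = 1.90638e-13 J
D = A*E*t/m = 1.3200e+08*1.90638e-13*419/2.2
D = 0.004793 Gy


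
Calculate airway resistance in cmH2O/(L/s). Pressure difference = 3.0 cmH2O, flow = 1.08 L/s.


R = dP / flow
R = 3.0 / 1.08
R = 2.778 cmH2O/(L/s)


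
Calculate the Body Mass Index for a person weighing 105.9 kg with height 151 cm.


BMI = weight / height^2
height = 151 cm = 1.51 m
BMI = 105.9 / 1.51^2
BMI = 46.45 kg/m^2


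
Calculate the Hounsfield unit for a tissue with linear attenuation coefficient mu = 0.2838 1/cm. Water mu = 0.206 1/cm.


HU = ((mu_tissue - mu_water) / mu_water) * 1000
HU = ((0.2838 - 0.206) / 0.206) * 1000
HU = 377.7


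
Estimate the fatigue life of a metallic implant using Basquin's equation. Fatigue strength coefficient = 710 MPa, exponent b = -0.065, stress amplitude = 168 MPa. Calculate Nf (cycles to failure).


sigma_a = sigma_f' * (2Nf)^b
2Nf = (sigma_a/sigma_f')^(1/b)
2Nf = (168/710)^(1/-0.065)
2Nf = 4.2656542e+09
Nf = 2.1328e+09


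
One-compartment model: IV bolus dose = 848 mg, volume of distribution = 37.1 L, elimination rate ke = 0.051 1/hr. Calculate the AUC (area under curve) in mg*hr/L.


C0 = Dose/Vd = 848/37.1 = 22.8571 mg/L
AUC = C0/ke = 22.8571/0.051
AUC = 448.2 mg*hr/L


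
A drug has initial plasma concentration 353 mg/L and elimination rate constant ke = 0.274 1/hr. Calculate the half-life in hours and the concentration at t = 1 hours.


t_half = ln(2) / ke = 0.693147 / 0.274 = 2.53 hr
C(t) = C0 * exp(-ke*t) = 353 * exp(-0.274*1)
C(1) = 268.4 mg/L


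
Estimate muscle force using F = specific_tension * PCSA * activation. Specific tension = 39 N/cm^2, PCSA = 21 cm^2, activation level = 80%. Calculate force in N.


F = sigma * PCSA * activation
F = 39 * 21 * 0.8
F = 655.2 N


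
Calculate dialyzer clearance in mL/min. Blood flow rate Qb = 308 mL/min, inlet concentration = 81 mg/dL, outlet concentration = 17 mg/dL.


K = Qb * (Cb_in - Cb_out) / Cb_in
K = 308 * (81 - 17) / 81
K = 243.4 mL/min


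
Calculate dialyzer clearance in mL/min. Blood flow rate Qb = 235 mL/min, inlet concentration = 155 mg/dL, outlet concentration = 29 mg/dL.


K = Qb * (Cb_in - Cb_out) / Cb_in
K = 235 * (155 - 29) / 155
K = 191 mL/min


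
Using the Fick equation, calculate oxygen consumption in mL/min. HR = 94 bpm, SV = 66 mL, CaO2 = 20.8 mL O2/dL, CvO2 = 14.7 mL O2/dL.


CO = HR*SV = 94*66/1000 = 6.204 L/min
a-v O2 diff = 20.8 - 14.7 = 6.1 mL/dL
VO2 = CO * (CaO2-CvO2) * 10 dL/L
VO2 = 6.204 * 6.1 * 10
VO2 = 378.4 mL/min


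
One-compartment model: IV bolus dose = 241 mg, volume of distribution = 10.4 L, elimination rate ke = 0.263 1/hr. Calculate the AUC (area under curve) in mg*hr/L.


C0 = Dose/Vd = 241/10.4 = 23.1731 mg/L
AUC = C0/ke = 23.1731/0.263
AUC = 88.11 mg*hr/L


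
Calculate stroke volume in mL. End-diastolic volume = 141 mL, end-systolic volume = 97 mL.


SV = EDV - ESV
SV = 141 - 97
SV = 44 mL


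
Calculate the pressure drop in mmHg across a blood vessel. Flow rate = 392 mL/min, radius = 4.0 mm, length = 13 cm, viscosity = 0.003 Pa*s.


dP = 8*mu*L*Q / (pi*r^4)
Q = 392 mL/min = 6.53333e-06 m^3/s
dP = 25.3454 Pa = 25.3454 / 133.322 mmHg = 0.1901 mmHg


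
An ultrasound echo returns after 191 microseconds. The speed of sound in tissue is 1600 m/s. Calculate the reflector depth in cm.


depth = c * t / 2
t = 191 us = 1.9100e-04 s
depth = 1600 * 1.9100e-04 / 2
depth = 0.1528 m = 15.28 cm


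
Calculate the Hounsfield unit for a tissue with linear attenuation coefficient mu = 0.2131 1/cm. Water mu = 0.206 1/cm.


HU = ((mu_tissue - mu_water) / mu_water) * 1000
HU = ((0.2131 - 0.206) / 0.206) * 1000
HU = 34.47


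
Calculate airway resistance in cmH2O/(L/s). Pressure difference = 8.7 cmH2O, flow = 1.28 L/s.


R = dP / flow
R = 8.7 / 1.28
R = 6.797 cmH2O/(L/s)


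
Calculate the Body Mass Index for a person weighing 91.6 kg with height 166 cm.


BMI = weight / height^2
height = 166 cm = 1.66 m
BMI = 91.6 / 1.66^2
BMI = 33.24 kg/m^2


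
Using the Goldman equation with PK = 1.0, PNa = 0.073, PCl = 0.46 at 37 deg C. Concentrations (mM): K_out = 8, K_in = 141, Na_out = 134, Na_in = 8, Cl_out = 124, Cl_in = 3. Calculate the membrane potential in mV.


Vm = (RT/F)*ln((PK*Ko + PNa*Nao + PCl*Cli)/(PK*Ki + PNa*Nai + PCl*Clo))
Numer = 19.162, Denom = 198.624
Vm = -62.5 mV


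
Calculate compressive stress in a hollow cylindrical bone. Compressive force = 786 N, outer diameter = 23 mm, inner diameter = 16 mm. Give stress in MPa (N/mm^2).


A = pi*(r_o^2 - r_i^2)
r_o = 11.5 mm, r_i = 8 mm
A = 214.414 mm^2
sigma = F/A = 786 / 214.414
sigma = 3.666 MPa


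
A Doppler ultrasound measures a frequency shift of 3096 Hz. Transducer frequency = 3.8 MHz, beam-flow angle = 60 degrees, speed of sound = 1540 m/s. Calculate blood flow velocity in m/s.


v = fd * c / (2 * f0 * cos(theta))
v = 3096 * 1540 / (2 * 3.8000e+06 * cos(60))
v = 1.255 m/s


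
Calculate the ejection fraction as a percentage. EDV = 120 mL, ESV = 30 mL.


SV = EDV - ESV = 120 - 30 = 90 mL
EF = SV/EDV * 100 = 90/120 * 100
EF = 75%


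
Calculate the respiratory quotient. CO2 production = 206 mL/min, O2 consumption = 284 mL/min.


RQ = VCO2 / VO2
RQ = 206 / 284
RQ = 0.7254


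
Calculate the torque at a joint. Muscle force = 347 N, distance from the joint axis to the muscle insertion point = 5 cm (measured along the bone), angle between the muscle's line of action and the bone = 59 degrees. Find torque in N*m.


Torque = F * d * sin(theta)   (moment arm = d*sin(theta))
d = 5 cm = 0.05 m
Torque = 347 * 0.05 * sin(59)
Torque = 14.87 N*m


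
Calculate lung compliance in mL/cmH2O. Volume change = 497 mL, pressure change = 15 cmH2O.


C = dV / dP
C = 497 / 15
C = 33.13 mL/cmH2O


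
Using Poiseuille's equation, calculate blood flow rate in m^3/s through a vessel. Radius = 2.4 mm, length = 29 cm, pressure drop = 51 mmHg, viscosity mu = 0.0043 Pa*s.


Q = pi*r^4*dP / (8*mu*L)
r = 0.0024 m, L = 0.29 m
dP = 51 mmHg = 6799.422 Pa
Q = 7.1041e-05 m^3/s


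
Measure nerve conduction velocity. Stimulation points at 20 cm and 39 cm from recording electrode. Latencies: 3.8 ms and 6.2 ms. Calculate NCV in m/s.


Distance = (39 - 20) / 100 = 0.19 m
dt = (6.2 - 3.8) / 1000 = 0.0024 s
NCV = dist / dt = 79.17 m/s


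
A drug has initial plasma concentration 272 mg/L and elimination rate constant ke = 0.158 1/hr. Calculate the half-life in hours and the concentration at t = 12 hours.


t_half = ln(2) / ke = 0.693147 / 0.158 = 4.387 hr
C(t) = C0 * exp(-ke*t) = 272 * exp(-0.158*12)
C(12) = 40.85 mg/L


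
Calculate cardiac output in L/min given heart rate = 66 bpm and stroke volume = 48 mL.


CO = HR * SV
CO = 66 * 48 / 1000
CO = 3.168 L/min


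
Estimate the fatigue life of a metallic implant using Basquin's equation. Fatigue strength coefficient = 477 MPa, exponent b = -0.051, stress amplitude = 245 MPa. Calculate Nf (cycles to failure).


sigma_a = sigma_f' * (2Nf)^b
2Nf = (sigma_a/sigma_f')^(1/b)
2Nf = (245/477)^(1/-0.051)
2Nf = 471600.66
Nf = 2.358e+05


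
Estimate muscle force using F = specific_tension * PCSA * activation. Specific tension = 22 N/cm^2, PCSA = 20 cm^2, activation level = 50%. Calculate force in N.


F = sigma * PCSA * activation
F = 22 * 20 * 0.5
F = 220 N


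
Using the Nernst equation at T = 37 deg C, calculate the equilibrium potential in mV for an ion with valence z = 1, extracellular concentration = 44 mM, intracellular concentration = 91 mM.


E = (RT/(zF)) * ln(C_out/C_in)
T = 37 + 273.15 = 310.15 K
E = (8.314 * 310.15 / (1 * 96485)) * ln(44/91)
E = -19.42 mV


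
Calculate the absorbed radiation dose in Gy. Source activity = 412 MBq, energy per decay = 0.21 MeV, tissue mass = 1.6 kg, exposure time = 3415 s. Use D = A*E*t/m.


A = 412 MBq = 4.1200e+08 Bq
E = 0.21 MeV = 3.3642e-14 J
D = A*E*t/m = 4.1200e+08*3.3642e-14*3415/1.6
D = 0.02958 Gy


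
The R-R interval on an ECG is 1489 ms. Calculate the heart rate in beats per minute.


HR = 60 / RR_interval(s)
RR = 1489 ms = 1.489 s
HR = 60 / 1.489 = 40.3 bpm


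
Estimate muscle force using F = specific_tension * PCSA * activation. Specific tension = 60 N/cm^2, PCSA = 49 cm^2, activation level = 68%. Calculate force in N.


F = sigma * PCSA * activation
F = 60 * 49 * 0.68
F = 1999 N


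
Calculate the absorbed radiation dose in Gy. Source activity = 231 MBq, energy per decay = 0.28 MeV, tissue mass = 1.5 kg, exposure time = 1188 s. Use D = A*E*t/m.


A = 231 MBq = 2.3100e+08 Bq
E = 0.28 MeV = 4.4856e-14 J
D = A*E*t/m = 2.3100e+08*4.4856e-14*1188/1.5
D = 0.008206 Gy


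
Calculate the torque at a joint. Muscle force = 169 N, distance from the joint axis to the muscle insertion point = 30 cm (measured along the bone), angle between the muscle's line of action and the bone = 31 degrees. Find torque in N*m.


Torque = F * d * sin(theta)   (moment arm = d*sin(theta))
d = 30 cm = 0.3 m
Torque = 169 * 0.3 * sin(31)
Torque = 26.11 N*m


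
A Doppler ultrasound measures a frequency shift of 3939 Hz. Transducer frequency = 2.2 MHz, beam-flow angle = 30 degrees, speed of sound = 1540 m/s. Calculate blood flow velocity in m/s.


v = fd * c / (2 * f0 * cos(theta))
v = 3939 * 1540 / (2 * 2.2000e+06 * cos(30))
v = 1.592 m/s


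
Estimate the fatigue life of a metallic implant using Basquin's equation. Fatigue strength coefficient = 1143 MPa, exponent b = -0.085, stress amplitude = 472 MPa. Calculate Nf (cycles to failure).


sigma_a = sigma_f' * (2Nf)^b
2Nf = (sigma_a/sigma_f')^(1/b)
2Nf = (472/1143)^(1/-0.085)
2Nf = 33027.319
Nf = 1.651e+04


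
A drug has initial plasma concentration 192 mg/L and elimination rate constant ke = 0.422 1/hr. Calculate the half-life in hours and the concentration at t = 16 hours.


t_half = ln(2) / ke = 0.693147 / 0.422 = 1.643 hr
C(t) = C0 * exp(-ke*t) = 192 * exp(-0.422*16)
C(16) = 0.2244 mg/L


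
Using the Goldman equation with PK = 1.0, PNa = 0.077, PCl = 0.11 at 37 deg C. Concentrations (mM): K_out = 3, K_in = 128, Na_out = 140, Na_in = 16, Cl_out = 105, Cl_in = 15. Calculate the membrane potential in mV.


Vm = (RT/F)*ln((PK*Ko + PNa*Nao + PCl*Cli)/(PK*Ki + PNa*Nai + PCl*Clo))
Numer = 15.43, Denom = 140.782
Vm = -59.09 mV


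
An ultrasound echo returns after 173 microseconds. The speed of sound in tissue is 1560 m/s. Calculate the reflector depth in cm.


depth = c * t / 2
t = 173 us = 1.7300e-04 s
depth = 1560 * 1.7300e-04 / 2
depth = 0.13494 m = 13.494 cm


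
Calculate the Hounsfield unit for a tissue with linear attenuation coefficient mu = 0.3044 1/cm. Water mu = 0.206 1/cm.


HU = ((mu_tissue - mu_water) / mu_water) * 1000
HU = ((0.3044 - 0.206) / 0.206) * 1000
HU = 477.7


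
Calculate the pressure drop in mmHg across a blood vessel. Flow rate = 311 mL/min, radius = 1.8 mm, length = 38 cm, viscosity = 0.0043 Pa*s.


dP = 8*mu*L*Q / (pi*r^4)
Q = 311 mL/min = 5.18333e-06 m^3/s
dP = 2054.52 Pa = 2054.52 / 133.322 mmHg = 15.41 mmHg


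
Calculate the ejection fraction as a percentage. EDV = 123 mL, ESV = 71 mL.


SV = EDV - ESV = 123 - 71 = 52 mL
EF = SV/EDV * 100 = 52/123 * 100
EF = 42.28%


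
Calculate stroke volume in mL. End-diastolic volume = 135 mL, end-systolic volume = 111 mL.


SV = EDV - ESV
SV = 135 - 111
SV = 24 mL


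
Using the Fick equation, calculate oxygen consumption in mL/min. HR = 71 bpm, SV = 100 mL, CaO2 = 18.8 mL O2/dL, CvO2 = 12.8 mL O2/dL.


CO = HR*SV = 71*100/1000 = 7.1 L/min
a-v O2 diff = 18.8 - 12.8 = 6 mL/dL
VO2 = CO * (CaO2-CvO2) * 10 dL/L
VO2 = 7.1 * 6 * 10
VO2 = 426 mL/min


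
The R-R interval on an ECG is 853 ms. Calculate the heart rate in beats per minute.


HR = 60 / RR_interval(s)
RR = 853 ms = 0.853 s
HR = 60 / 0.853 = 70.34 bpm


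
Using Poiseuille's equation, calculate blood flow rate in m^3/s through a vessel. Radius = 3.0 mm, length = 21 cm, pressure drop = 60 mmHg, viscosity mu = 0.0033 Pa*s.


Q = pi*r^4*dP / (8*mu*L)
r = 0.003 m, L = 0.21 m
dP = 60 mmHg = 7999.32 Pa
Q = 3.6717e-04 m^3/s


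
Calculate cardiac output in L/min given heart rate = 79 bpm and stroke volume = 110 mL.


CO = HR * SV
CO = 79 * 110 / 1000
CO = 8.69 L/min


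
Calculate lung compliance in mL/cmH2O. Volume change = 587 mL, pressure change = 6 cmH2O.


C = dV / dP
C = 587 / 6
C = 97.83 mL/cmH2O


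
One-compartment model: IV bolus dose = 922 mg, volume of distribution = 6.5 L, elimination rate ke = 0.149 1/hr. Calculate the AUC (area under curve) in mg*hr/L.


C0 = Dose/Vd = 922/6.5 = 141.846 mg/L
AUC = C0/ke = 141.846/0.149
AUC = 952 mg*hr/L


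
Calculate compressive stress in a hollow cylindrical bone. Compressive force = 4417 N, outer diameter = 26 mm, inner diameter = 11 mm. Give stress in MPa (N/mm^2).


A = pi*(r_o^2 - r_i^2)
r_o = 13 mm, r_i = 5.5 mm
A = 435.896 mm^2
sigma = F/A = 4417 / 435.896
sigma = 10.13 MPa


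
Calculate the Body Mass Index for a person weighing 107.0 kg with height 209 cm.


BMI = weight / height^2
height = 209 cm = 2.09 m
BMI = 107.0 / 2.09^2
BMI = 24.5 kg/m^2


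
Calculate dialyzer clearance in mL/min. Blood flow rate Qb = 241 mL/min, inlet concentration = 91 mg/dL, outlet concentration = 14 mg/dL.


K = Qb * (Cb_in - Cb_out) / Cb_in
K = 241 * (91 - 14) / 91
K = 203.9 mL/min


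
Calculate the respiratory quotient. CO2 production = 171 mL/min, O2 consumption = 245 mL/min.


RQ = VCO2 / VO2
RQ = 171 / 245
RQ = 0.698


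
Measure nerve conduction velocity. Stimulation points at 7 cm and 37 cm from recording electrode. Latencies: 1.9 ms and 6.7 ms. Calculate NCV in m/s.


Distance = (37 - 7) / 100 = 0.3 m
dt = (6.7 - 1.9) / 1000 = 0.0048 s
NCV = dist / dt = 62.5 m/s


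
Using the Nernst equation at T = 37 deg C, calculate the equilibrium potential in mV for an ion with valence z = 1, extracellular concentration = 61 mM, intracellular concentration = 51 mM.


E = (RT/(zF)) * ln(C_out/C_in)
T = 37 + 273.15 = 310.15 K
E = (8.314 * 310.15 / (1 * 96485)) * ln(61/51)
E = 4.785 mV


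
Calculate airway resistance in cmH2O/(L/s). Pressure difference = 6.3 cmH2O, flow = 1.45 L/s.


R = dP / flow
R = 6.3 / 1.45
R = 4.345 cmH2O/(L/s)


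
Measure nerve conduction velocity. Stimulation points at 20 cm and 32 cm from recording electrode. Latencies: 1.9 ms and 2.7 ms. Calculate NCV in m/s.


Distance = (32 - 20) / 100 = 0.12 m
dt = (2.7 - 1.9) / 1000 = 8.0000e-04 s
NCV = dist / dt = 150 m/s


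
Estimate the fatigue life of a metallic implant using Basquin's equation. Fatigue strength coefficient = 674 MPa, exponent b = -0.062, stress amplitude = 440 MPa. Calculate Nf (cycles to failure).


sigma_a = sigma_f' * (2Nf)^b
2Nf = (sigma_a/sigma_f')^(1/b)
2Nf = (440/674)^(1/-0.062)
2Nf = 970.98658
Nf = 485.5


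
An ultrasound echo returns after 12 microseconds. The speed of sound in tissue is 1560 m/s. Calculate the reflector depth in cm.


depth = c * t / 2
t = 12 us = 1.2000e-05 s
depth = 1560 * 1.2000e-05 / 2
depth = 0.00936 m = 0.936 cm


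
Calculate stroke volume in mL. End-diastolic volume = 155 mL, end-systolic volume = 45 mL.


SV = EDV - ESV
SV = 155 - 45
SV = 110 mL


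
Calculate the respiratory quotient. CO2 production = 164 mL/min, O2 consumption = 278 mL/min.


RQ = VCO2 / VO2
RQ = 164 / 278
RQ = 0.5899


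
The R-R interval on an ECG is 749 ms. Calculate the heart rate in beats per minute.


HR = 60 / RR_interval(s)
RR = 749 ms = 0.749 s
HR = 60 / 0.749 = 80.11 bpm


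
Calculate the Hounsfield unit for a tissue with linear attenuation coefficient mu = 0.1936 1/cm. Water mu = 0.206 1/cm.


HU = ((mu_tissue - mu_water) / mu_water) * 1000
HU = ((0.1936 - 0.206) / 0.206) * 1000
HU = -60.19


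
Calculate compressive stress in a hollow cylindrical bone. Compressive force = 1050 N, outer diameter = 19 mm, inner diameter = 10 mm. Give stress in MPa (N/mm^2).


A = pi*(r_o^2 - r_i^2)
r_o = 9.5 mm, r_i = 5 mm
A = 204.989 mm^2
sigma = F/A = 1050 / 204.989
sigma = 5.122 MPa


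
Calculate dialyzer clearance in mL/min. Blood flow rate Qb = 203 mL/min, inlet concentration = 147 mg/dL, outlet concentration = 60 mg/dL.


K = Qb * (Cb_in - Cb_out) / Cb_in
K = 203 * (147 - 60) / 147
K = 120.1 mL/min


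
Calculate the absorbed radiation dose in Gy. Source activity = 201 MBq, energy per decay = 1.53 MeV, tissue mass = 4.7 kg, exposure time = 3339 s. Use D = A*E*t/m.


A = 201 MBq = 2.0100e+08 Bq
E = 1.53 MeV = 2.45106e-13 J
D = A*E*t/m = 2.0100e+08*2.45106e-13*3339/4.7
D = 0.035 Gy


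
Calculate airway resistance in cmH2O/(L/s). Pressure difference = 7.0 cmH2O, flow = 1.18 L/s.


R = dP / flow
R = 7.0 / 1.18
R = 5.932 cmH2O/(L/s)


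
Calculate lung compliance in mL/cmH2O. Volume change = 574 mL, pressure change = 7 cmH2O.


C = dV / dP
C = 574 / 7
C = 82 mL/cmH2O


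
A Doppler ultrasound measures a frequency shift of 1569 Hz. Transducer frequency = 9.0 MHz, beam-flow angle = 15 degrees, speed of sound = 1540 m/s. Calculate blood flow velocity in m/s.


v = fd * c / (2 * f0 * cos(theta))
v = 1569 * 1540 / (2 * 9.0000e+06 * cos(15))
v = 0.139 m/s


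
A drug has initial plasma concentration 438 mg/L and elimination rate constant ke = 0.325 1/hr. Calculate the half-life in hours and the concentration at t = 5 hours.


t_half = ln(2) / ke = 0.693147 / 0.325 = 2.133 hr
C(t) = C0 * exp(-ke*t) = 438 * exp(-0.325*5)
C(5) = 86.25 mg/L


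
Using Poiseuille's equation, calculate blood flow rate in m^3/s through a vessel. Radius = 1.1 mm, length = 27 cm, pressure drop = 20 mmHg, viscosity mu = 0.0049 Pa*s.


Q = pi*r^4*dP / (8*mu*L)
r = 0.0011 m, L = 0.27 m
dP = 20 mmHg = 2666.44 Pa
Q = 1.1588e-06 m^3/s


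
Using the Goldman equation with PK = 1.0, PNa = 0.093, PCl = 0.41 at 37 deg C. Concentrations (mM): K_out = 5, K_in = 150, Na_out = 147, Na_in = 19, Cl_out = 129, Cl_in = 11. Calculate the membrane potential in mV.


Vm = (RT/F)*ln((PK*Ko + PNa*Nao + PCl*Cli)/(PK*Ki + PNa*Nai + PCl*Clo))
Numer = 23.181, Denom = 204.657
Vm = -58.21 mV


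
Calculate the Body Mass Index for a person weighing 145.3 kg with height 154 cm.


BMI = weight / height^2
height = 154 cm = 1.54 m
BMI = 145.3 / 1.54^2
BMI = 61.27 kg/m^2


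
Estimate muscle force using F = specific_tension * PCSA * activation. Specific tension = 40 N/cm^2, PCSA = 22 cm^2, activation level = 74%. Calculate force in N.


F = sigma * PCSA * activation
F = 40 * 22 * 0.74
F = 651.2 N


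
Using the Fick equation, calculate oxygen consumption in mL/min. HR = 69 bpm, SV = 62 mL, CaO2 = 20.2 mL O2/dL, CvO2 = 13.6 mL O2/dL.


CO = HR*SV = 69*62/1000 = 4.278 L/min
a-v O2 diff = 20.2 - 13.6 = 6.6 mL/dL
VO2 = CO * (CaO2-CvO2) * 10 dL/L
VO2 = 4.278 * 6.6 * 10
VO2 = 282.3 mL/min


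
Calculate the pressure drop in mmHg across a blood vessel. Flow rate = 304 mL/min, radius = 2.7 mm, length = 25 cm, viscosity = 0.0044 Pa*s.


dP = 8*mu*L*Q / (pi*r^4)
Q = 304 mL/min = 5.06667e-06 m^3/s
dP = 267.055 Pa = 267.055 / 133.322 mmHg = 2.003 mmHg


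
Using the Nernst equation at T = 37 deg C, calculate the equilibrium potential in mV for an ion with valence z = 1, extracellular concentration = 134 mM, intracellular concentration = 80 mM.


E = (RT/(zF)) * ln(C_out/C_in)
T = 37 + 273.15 = 310.15 K
E = (8.314 * 310.15 / (1 * 96485)) * ln(134/80)
E = 13.79 mV


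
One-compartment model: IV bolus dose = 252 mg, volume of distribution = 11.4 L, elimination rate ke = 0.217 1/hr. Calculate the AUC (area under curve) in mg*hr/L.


C0 = Dose/Vd = 252/11.4 = 22.1053 mg/L
AUC = C0/ke = 22.1053/0.217
AUC = 101.9 mg*hr/L


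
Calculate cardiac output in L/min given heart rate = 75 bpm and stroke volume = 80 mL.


CO = HR * SV
CO = 75 * 80 / 1000
CO = 6 L/min


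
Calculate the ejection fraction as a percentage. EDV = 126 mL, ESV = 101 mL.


SV = EDV - ESV = 126 - 101 = 25 mL
EF = SV/EDV * 100 = 25/126 * 100
EF = 19.84%


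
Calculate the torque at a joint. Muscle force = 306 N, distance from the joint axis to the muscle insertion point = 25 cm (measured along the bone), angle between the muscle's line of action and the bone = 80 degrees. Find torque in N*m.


Torque = F * d * sin(theta)   (moment arm = d*sin(theta))
d = 25 cm = 0.25 m
Torque = 306 * 0.25 * sin(80)
Torque = 75.34 N*m


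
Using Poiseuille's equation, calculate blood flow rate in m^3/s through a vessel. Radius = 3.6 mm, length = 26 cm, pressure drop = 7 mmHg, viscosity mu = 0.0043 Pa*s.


Q = pi*r^4*dP / (8*mu*L)
r = 0.0036 m, L = 0.26 m
dP = 7 mmHg = 933.254 Pa
Q = 5.5059e-05 m^3/s


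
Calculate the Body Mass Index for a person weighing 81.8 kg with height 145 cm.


BMI = weight / height^2
height = 145 cm = 1.45 m
BMI = 81.8 / 1.45^2
BMI = 38.91 kg/m^2


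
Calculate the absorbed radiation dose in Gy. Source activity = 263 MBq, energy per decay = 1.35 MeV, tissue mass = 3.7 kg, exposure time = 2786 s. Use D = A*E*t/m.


A = 263 MBq = 2.6300e+08 Bq
E = 1.35 MeV = 2.1627e-13 J
D = A*E*t/m = 2.6300e+08*2.1627e-13*2786/3.7
D = 0.04283 Gy


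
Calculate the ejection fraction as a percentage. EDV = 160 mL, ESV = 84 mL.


SV = EDV - ESV = 160 - 84 = 76 mL
EF = SV/EDV * 100 = 76/160 * 100
EF = 47.5%


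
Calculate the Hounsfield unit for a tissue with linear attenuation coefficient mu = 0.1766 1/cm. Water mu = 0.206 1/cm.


HU = ((mu_tissue - mu_water) / mu_water) * 1000
HU = ((0.1766 - 0.206) / 0.206) * 1000
HU = -142.7


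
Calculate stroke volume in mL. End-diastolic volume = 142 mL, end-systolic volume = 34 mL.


SV = EDV - ESV
SV = 142 - 34
SV = 108 mL


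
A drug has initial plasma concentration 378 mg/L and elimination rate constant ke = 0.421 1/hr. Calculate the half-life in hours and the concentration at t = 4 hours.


t_half = ln(2) / ke = 0.693147 / 0.421 = 1.646 hr
C(t) = C0 * exp(-ke*t) = 378 * exp(-0.421*4)
C(4) = 70.17 mg/L


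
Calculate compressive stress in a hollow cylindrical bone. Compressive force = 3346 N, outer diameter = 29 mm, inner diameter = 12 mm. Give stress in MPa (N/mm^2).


A = pi*(r_o^2 - r_i^2)
r_o = 14.5 mm, r_i = 6 mm
A = 547.423 mm^2
sigma = F/A = 3346 / 547.423
sigma = 6.112 MPa


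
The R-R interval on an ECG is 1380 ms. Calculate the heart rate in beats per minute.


HR = 60 / RR_interval(s)
RR = 1380 ms = 1.38 s
HR = 60 / 1.38 = 43.48 bpm


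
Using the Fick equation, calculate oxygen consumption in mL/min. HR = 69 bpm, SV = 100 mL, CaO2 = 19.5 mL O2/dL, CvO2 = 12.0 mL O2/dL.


CO = HR*SV = 69*100/1000 = 6.9 L/min
a-v O2 diff = 19.5 - 12.0 = 7.5 mL/dL
VO2 = CO * (CaO2-CvO2) * 10 dL/L
VO2 = 6.9 * 7.5 * 10
VO2 = 517.5 mL/min


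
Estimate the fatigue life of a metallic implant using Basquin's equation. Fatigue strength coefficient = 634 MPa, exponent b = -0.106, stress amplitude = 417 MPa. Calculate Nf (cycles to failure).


sigma_a = sigma_f' * (2Nf)^b
2Nf = (sigma_a/sigma_f')^(1/b)
2Nf = (417/634)^(1/-0.106)
2Nf = 52.064254
Nf = 26.03


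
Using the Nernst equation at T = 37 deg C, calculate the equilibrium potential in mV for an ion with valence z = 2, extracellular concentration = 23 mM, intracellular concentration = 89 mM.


E = (RT/(zF)) * ln(C_out/C_in)
T = 37 + 273.15 = 310.15 K
E = (8.314 * 310.15 / (2 * 96485)) * ln(23/89)
E = -18.08 mV


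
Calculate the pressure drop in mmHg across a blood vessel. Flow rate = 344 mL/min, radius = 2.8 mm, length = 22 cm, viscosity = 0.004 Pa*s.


dP = 8*mu*L*Q / (pi*r^4)
Q = 344 mL/min = 5.73333e-06 m^3/s
dP = 209.025 Pa = 209.025 / 133.322 mmHg = 1.568 mmHg
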